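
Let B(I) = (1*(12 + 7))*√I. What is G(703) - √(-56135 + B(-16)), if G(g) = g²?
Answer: 494209 - √(-56135 + 76*I) ≈ 4.9421e+5 - 236.93*I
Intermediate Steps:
B(I) = 19*√I (B(I) = (1*19)*√I = 19*√I)
G(703) - √(-56135 + B(-16)) = 703² - √(-56135 + 19*√(-16)) = 494209 - √(-56135 + 19*(4*I)) = 494209 - √(-56135 + 76*I)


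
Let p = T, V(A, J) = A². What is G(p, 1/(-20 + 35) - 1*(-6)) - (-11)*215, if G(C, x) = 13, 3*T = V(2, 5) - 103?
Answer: 2378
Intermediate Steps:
T = -33 (T = (2² - 103)/3 = (4 - 103)/3 = (⅓)*(-99) = -33)
p = -33
G(p, 1/(-20 + 35) - 1*(-6)) - (-11)*215 = 13 - (-11)*215 = 13 - 1*(-2365) = 13 + 2365 = 2378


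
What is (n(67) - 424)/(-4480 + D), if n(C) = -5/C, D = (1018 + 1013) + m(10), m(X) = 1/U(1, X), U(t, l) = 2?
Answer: 56826/328099 ≈ 0.17320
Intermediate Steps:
m(X) = 1/2
D = 4063/2 (D = (1018 + 1013) + 1/2 = 2031 + 1/2 = 4063/2 ≈ 2031.5)
(n(67) - 424)/(-4480 + D) = (-5/67 - 424)/(-4480 + 4063/2) = (-5*1/67 - 424)/(-4897/2) = (-5/67 - 424)*(-2/4897) = -28413/67*(-2/4897) = 56826/328099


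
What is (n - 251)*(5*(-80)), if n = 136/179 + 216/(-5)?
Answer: 21010320/179 ≈ 1.1738e+5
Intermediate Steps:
n = -37984/895 (n = 136*(1/179) + 216*(-⅕) = 136/179 - 216/5 = -37984/895 ≈ -42.440)
(n - 251)*(5*(-80)) = (-37984/895 - 251)*(5*(-80)) = -262629/895*(-400) = 21010320/179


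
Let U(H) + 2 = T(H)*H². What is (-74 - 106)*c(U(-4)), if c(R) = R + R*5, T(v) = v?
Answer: 71280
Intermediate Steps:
U(H) = -2 + H³ (U(H) = -2 + H*H² = -2 + H³)
c(R) = 6*R (c(R) = R + 5*R = 6*R)
(-74 - 106)*c(U(-4)) = (-74 - 106)*(6*(-2 + (-4)³)) = -1080*(-2 - 64) = -1080*(-66) = -180*(-396) = 71280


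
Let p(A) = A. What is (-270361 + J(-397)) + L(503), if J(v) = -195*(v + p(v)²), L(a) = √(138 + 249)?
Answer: -30926701 + 3*√43 ≈ -3.0927e+7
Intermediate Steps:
L(a) = 3*√43 (L(a) = √387 = 3*√43)
J(v) = -195*v - 195*v² (J(v) = -195*(v + v²) = -195*v - 195*v²)
(-270361 + J(-397)) + L(503) = (-270361 + 195*(-397)*(-1 - 1*(-397))) + 3*√43 = (-270361 + 195*(-397)*(-1 + 397)) + 3*√43 = (-270361 + 195*(-397)*396) + 3*√43 = (-270361 - 30656340) + 3*√43 = -30926701 + 3*√43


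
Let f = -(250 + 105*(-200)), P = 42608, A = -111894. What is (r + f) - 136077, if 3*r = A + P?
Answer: -415267/3 ≈ -1.3842e+5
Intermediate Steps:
f = 20750 (f = -(250 - 21000) = -1*(-20750) = 20750)
r = -69286/3 (r = (-111894 + 42608)/3 = (⅓)*(-69286) = -69286/3 ≈ -23095.)
(r + f) - 136077 = (-69286/3 + 20750) - 136077 = -7036/3 - 136077 = -415267/3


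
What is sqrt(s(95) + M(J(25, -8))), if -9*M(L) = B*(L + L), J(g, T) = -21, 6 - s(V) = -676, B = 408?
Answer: sqrt(2586) ≈ 50.853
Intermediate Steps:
s(V) = 682 (s(V) = 6 - 1*(-676) = 6 + 676 = 682)
M(L) = -272*L/3 (M(L) = -136*(L + L)/3 = -136*2*L/3 = -272*L/3)
sqrt(s(95) + M(J(25, -8))) = sqrt(682 - 272/3*(-21)) = sqrt(682 + 1904) = sqrt(2586)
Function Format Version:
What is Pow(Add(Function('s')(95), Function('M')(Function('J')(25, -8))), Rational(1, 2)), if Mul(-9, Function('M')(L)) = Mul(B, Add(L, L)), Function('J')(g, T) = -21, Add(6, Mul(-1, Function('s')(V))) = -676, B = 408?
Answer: Pow(2586, Rational(1, 2)) ≈ 50.853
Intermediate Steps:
Function('s')(V) = 682 (Function('s')(V) = Add(6, Mul(-1, -676)) = Add(6, 676) = 682)
Function('M')(L) = Mul(Rational(-272, 3), L) (Function('M')(L) = Mul(Rational(-1, 9), Mul(408, Add(L, L))) = Mul(Rational(-1, 9), Mul(408, Mul(2, L))) = Mul(Rational(-1, 9), Mul(816, L)) = Mul(Rational(-272, 3), L))
Pow(Add(Function('s')(95), Function('M')(Function('J')(25, -8))), Rational(1, 2)) = Pow(Add(682, Mul(Rational(-272, 3), -21)), Rational(1, 2)) = Pow(Add(682, 1904), Rational(1, 2)) = Pow(2586, Rational(1, 2))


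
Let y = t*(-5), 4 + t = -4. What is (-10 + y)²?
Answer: 900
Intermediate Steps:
t = -8 (t = -4 - 4 = -8)
y = 40 (y = -8*(-5) = 40)
(-10 + y)² = (-10 + 40)² = 30² = 900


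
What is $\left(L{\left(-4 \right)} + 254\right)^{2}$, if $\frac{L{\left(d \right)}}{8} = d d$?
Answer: $145924$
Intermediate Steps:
$L{\left(d \right)} = 8 d^{2}$ ($L{\left(d \right)} = 8 d d = 8 d^{2}$)
$\left(L{\left(-4 \right)} + 254\right)^{2} = \left(8 \left(-4\right)^{2} + 254\right)^{2} = \left(8 \cdot 16 + 254\right)^{2} = \left(128 + 254\right)^{2} = 382^{2} = 145924$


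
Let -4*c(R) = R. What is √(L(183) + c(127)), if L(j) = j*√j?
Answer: √(-127 + 732*√183)/2 ≈ 49.435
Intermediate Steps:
L(j) = j^(3/2)
c(R) = -R/4
√(L(183) + c(127)) = √(183^(3/2) - ¼*127) = √(183*√183 - 127/4) = √(-127/4 + 183*√183)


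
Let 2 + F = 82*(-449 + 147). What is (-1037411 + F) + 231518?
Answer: -830659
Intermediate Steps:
F = -24766 (F = -2 + 82*(-449 + 147) = -2 + 82*(-302) = -2 - 24764 = -24766)
(-1037411 + F) + 231518 = (-1037411 - 24766) + 231518 = -1062177 + 231518 = -830659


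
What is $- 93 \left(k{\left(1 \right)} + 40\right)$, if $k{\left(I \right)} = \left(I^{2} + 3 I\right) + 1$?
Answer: $-4185$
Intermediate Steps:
$k{\left(I \right)} = 1 + I^{2} + 3 I$
$- 93 \left(k{\left(1 \right)} + 40\right) = - 93 \left(\left(1 + 1^{2} + 3 \cdot 1\right) + 40\right) = - 93 \left(\left(1 + 1 + 3\right) + 40\right) = - 93 \left(5 + 40\right) = \left(-93\right) 45 = -4185$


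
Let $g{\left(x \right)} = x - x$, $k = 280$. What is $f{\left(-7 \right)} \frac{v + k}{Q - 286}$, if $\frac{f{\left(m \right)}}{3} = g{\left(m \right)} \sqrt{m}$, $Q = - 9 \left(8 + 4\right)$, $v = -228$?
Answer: $0$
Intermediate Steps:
$g{\left(x \right)} = 0$
$Q = -108$ ($Q = \left(-9\right) 12 = -108$)
$f{\left(m \right)} = 0$ ($f{\left(m \right)} = 3 \cdot 0 \sqrt{m} = 3 \cdot 0 = 0$)
$f{\left(-7 \right)} \frac{v + k}{Q - 286} = 0 \frac{-228 + 280}{-108 - 286} = 0 \frac{52}{-394} = 0 \cdot 52 \left(- \frac{1}{394}\right) = 0 \left(- \frac{26}{197}\right) = 0$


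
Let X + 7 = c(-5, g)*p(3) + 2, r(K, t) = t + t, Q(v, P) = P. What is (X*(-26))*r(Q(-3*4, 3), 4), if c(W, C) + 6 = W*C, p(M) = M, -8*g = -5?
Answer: 6734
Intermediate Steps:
g = 5/8 (g = -1/8*(-5) = 5/8 ≈ 0.62500)
r(K, t) = 2*t
c(W, C) = -6 + C*W (c(W, C) = -6 + W*C = -6 + C*W)
X = -259/8 (X = -7 + ((-6 + (5/8)*(-5))*3 + 2) = -7 + ((-6 - 25/8)*3 + 2) = -7 + (-73/8*3 + 2) = -7 + (-219/8 + 2) = -7 - 203/8 = -259/8 ≈ -32.375)
(X*(-26))*r(Q(-3*4, 3), 4) = (-259/8*(-26))*(2*4) = (3367/4)*8 = 6734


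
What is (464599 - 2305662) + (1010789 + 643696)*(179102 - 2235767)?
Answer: -3402723233588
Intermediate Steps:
(464599 - 2305662) + (1010789 + 643696)*(179102 - 2235767) = -1841063 + 1654485*(-2056665) = -1841063 - 3402721392525 = -3402723233588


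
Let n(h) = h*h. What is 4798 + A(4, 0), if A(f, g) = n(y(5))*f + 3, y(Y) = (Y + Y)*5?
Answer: 14801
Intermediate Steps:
y(Y) = 10*Y (y(Y) = (2*Y)*5 = 10*Y)
n(h) = h²
A(f, g) = 3 + 2500*f (A(f, g) = (10*5)²*f + 3 = 50²*f + 3 = 2500*f + 3 = 3 + 2500*f)
4798 + A(4, 0) = 4798 + (3 + 2500*4) = 4798 + (3 + 10000) = 4798 + 10003 = 14801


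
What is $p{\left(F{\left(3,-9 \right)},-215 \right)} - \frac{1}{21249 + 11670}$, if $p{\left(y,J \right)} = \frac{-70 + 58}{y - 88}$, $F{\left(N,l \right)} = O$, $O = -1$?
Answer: $\frac{394939}{2929791} \approx 0.1348$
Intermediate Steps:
$F{\left(N,l \right)} = -1$
$p{\left(y,J \right)} = - \frac{12}{-88 + y}$
$p{\left(F{\left(3,-9 \right)},-215 \right)} - \frac{1}{21249 + 11670} = - \frac{12}{-88 - 1} - \frac{1}{21249 + 11670} = - \frac{12}{-89} - \frac{1}{32919} = \left(-12\right) \left(- \frac{1}{89}\right) - \frac{1}{32919} = \frac{12}{89} - \frac{1}{32919} = \frac{394939}{2929791}$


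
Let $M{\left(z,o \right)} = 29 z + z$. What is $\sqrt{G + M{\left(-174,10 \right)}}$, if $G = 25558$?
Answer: $\sqrt{20338} \approx 142.61$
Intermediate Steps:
$M{\left(z,o \right)} = 30 z$
$\sqrt{G + M{\left(-174,10 \right)}} = \sqrt{25558 + 30 \left(-174\right)} = \sqrt{25558 - 5220} = \sqrt{20338}$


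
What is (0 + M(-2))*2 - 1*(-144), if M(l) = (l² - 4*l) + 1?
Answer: 170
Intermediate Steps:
M(l) = 1 + l² - 4*l
(0 + M(-2))*2 - 1*(-144) = (0 + (1 + (-2)² - 4*(-2)))*2 - 1*(-144) = (0 + (1 + 4 + 8))*2 + 144 = (0 + 13)*2 + 144 = 13*2 + 144 = 26 + 144 = 170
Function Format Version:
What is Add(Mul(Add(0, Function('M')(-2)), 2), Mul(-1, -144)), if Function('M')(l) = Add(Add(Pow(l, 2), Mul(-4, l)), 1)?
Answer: 170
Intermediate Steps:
Function('M')(l) = Add(1, Pow(l, 2), Mul(-4, l))
Add(Mul(Add(0, Function('M')(-2)), 2), Mul(-1, -144)) = Add(Mul(Add(0, Add(1, Pow(-2, 2), Mul(-4, -2))), 2), Mul(-1, -144)) = Add(Mul(Add(0, Add(1, 4, 8)), 2), 144) = Add(Mul(Add(0, 13), 2), 144) = Add(Mul(13, 2), 144) = Add(26, 144) = 170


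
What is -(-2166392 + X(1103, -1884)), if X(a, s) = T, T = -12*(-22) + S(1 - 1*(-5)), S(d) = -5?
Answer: 2166133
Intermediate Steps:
T = 259 (T = -12*(-22) - 5 = 264 - 5 = 259)
X(a, s) = 259
-(-2166392 + X(1103, -1884)) = -(-2166392 + 259) = -1*(-2166133) = 2166133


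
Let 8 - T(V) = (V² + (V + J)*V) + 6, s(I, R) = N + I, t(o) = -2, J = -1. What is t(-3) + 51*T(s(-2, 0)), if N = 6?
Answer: -1328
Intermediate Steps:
s(I, R) = 6 + I
T(V) = 2 - V² - V*(-1 + V) (T(V) = 8 - ((V² + (V - 1)*V) + 6) = 8 - ((V² + (-1 + V)*V) + 6) = 8 - ((V² + V*(-1 + V)) + 6) = 8 - (6 + V² + V*(-1 + V)) = 8 + (-6 - V² - V*(-1 + V)) = 2 - V² - V*(-1 + V))
t(-3) + 51*T(s(-2, 0)) = -2 + 51*(2 + (6 - 2) - 2*(6 - 2)²) = -2 + 51*(2 + 4 - 2*4²) = -2 + 51*(2 + 4 - 2*16) = -2 + 51*(2 + 4 - 32) = -2 + 51*(-26) = -2 - 1326 = -1328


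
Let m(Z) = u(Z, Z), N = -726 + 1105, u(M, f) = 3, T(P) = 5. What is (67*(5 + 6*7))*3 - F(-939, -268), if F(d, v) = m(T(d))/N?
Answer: 3580410/379 ≈ 9447.0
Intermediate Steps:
N = 379
m(Z) = 3
F(d, v) = 3/379
(67*(5 + 6*7))*3 - F(-939, -268) = (67*(5 + 6*7))*3 - 1*3/379 = (67*(5 + 42))*3 - 3/379 = (67*47)*3 - 3/379 = 3149*3 - 3/379 = 9447 - 3/379 = 3580410/379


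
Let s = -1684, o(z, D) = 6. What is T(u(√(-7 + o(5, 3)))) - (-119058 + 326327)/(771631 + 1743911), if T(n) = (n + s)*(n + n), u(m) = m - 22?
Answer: 188821406335/2515542 - 3456*I ≈ 75062.0 - 3456.0*I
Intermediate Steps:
u(m) = -22 + m
T(n) = 2*n*(-1684 + n) (T(n) = (n - 1684)*(n + n) = (-1684 + n)*(2*n) = 2*n*(-1684 + n))
T(u(√(-7 + o(5, 3)))) - (-119058 + 326327)/(771631 + 1743911) = 2*(-22 + √(-7 + 6))*(-1684 + (-22 + √(-7 + 6))) - (-119058 + 326327)/(771631 + 1743911) = 2*(-22 + √(-1))*(-1684 + (-22 + √(-1))) - 207269/2515542 = 2*(-22 + I)*(-1684 + (-22 + I)) - 207269/2515542 = 2*(-22 + I)*(-1706 + I) - 1*207269/2515542 = 2*(-1706 + I)*(-22 + I) - 207269/2515542 = -207269/2515542 + 2*(-1706 + I)*(-22 + I)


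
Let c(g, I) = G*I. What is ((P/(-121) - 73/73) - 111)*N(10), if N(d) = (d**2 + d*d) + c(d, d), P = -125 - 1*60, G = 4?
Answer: -3208080/121 ≈ -26513.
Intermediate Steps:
c(g, I) = 4*I
P = -185 (P = -125 - 60 = -185)
N(d) = 2*d**2 + 4*d (N(d) = (d**2 + d*d) + 4*d = (d**2 + d**2) + 4*d = 2*d**2 + 4*d)
((P/(-121) - 73/73) - 111)*N(10) = ((-185/(-121) - 73/73) - 111)*(2*10*(2 + 10)) = ((-185*(-1/121) - 73*1/73) - 111)*(2*10*12) = ((185/121 - 1) - 111)*240 = (64/121 - 111)*240 = -13367/121*240 = -3208080/121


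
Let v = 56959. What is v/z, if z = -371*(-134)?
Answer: 8137/7102 ≈ 1.1457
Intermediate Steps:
z = 49714
v/z = 56959/49714 = 56959*(1/49714) = 8137/7102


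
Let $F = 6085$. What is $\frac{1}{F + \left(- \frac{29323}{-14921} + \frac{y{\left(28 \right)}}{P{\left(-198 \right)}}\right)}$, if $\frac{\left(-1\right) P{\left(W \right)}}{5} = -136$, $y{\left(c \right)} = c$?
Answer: $\frac{2536570}{15440117807} \approx 0.00016428$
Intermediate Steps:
$P{\left(W \right)} = 680$ ($P{\left(W \right)} = \left(-5\right) \left(-136\right) = 680$)
$\frac{1}{F + \left(- \frac{29323}{-14921} + \frac{y{\left(28 \right)}}{P{\left(-198 \right)}}\right)} = \frac{1}{6085 + \left(- \frac{29323}{-14921} + \frac{28}{680}\right)} = \frac{1}{6085 + \left(\left(-29323\right) \left(- \frac{1}{14921}\right) + 28 \cdot \frac{1}{680}\right)} = \frac{1}{6085 + \left(\frac{29323}{14921} + \frac{7}{170}\right)} = \frac{1}{6085 + \frac{5089357}{2536570}} = \frac{1}{\frac{15440117807}{2536570}} = \frac{2536570}{15440117807}$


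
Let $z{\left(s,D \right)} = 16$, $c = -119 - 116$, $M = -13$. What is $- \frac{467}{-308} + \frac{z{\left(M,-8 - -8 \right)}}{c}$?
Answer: $\frac{104817}{72380} \approx 1.4481$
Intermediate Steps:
$c = -235$ ($c = -119 - 116 = -235$)
$- \frac{467}{-308} + \frac{z{\left(M,-8 - -8 \right)}}{c} = - \frac{467}{-308} + \frac{16}{-235} = \left(-467\right) \left(- \frac{1}{308}\right) + 16 \left(- \frac{1}{235}\right) = \frac{467}{308} - \frac{16}{235} = \frac{104817}{72380}$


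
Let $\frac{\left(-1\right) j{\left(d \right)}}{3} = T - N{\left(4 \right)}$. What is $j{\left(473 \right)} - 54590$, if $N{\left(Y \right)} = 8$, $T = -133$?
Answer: $-54167$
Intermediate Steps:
$j{\left(d \right)} = 423$ ($j{\left(d \right)} = - 3 \left(-133 - 8\right) = \left(-3\right) \left(-141\right) = 423$)
$j{\left(473 \right)} - 54590 = 423 - 54590 = -54167$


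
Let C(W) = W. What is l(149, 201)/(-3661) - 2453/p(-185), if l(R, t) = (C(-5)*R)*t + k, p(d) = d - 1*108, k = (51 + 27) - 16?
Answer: 52837552/1072673 ≈ 49.258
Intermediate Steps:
k = 62 (k = 78 - 16 = 62)
p(d) = -108 + d (p(d) = d - 108 = -108 + d)
l(R, t) = 62 - 5*R*t (l(R, t) = (-5*R)*t + 62 = -5*R*t + 62 = 62 - 5*R*t)
l(149, 201)/(-3661) - 2453/p(-185) = (62 - 5*149*201)/(-3661) - 2453/(-108 - 185) = (62 - 149745)*(-1/3661) - 2453/(-293) = -149683*(-1/3661) - 2453*(-1/293) = 149683/3661 + 2453/293 = 52837552/1072673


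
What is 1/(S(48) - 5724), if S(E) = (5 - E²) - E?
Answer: -1/8071 ≈ -0.00012390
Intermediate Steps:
S(E) = 5 - E - E²
1/(S(48) - 5724) = 1/((5 - 1*48 - 1*48²) - 5724) = 1/((5 - 48 - 1*2304) - 5724) = 1/((5 - 48 - 2304) - 5724) = 1/(-2347 - 5724) = 1/(-8071) = -1/8071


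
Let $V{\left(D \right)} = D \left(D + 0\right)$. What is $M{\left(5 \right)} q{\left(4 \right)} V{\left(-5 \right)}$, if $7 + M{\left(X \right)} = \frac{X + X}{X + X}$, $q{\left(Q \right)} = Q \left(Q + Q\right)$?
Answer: $-4800$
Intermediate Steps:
$q{\left(Q \right)} = 2 Q^{2}$ ($q{\left(Q \right)} = Q 2 Q = 2 Q^{2}$)
$V{\left(D \right)} = D^{2}$ ($V{\left(D \right)} = D D = D^{2}$)
$M{\left(X \right)} = -6$ ($M{\left(X \right)} = -7 + \frac{X + X}{X + X} = -7 + \frac{2 X}{2 X} = -7 + 2 X \frac{1}{2 X} = -7 + 1 = -6$)
$M{\left(5 \right)} q{\left(4 \right)} V{\left(-5 \right)} = - 6 \cdot 2 \cdot 4^{2} \left(-5\right)^{2} = - 6 \cdot 2 \cdot 16 \cdot 25 = \left(-6\right) 32 \cdot 25 = \left(-192\right) 25 = -4800$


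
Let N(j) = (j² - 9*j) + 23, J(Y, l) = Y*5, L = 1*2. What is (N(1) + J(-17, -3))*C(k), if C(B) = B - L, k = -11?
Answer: 910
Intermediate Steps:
L = 2
C(B) = -2 + B (C(B) = B - 1*2 = B - 2 = -2 + B)
J(Y, l) = 5*Y
N(j) = 23 + j² - 9*j
(N(1) + J(-17, -3))*C(k) = ((23 + 1² - 9*1) + 5*(-17))*(-2 - 11) = ((23 + 1 - 9) - 85)*(-13) = (15 - 85)*(-13) = -70*(-13) = 910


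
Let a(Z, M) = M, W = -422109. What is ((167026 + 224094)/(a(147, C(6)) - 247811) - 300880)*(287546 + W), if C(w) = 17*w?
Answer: 911738640964320/22519 ≈ 4.0488e+10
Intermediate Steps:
((167026 + 224094)/(a(147, C(6)) - 247811) - 300880)*(287546 + W) = ((167026 + 224094)/(17*6 - 247811) - 300880)*(287546 - 422109) = (391120/(102 - 247811) - 300880)*(-134563) = (391120/(-247709) - 300880)*(-134563) = (391120*(-1/247709) - 300880)*(-134563) = (-391120/247709 - 300880)*(-134563) = -74531075040/247709*(-134563) = 911738640964320/22519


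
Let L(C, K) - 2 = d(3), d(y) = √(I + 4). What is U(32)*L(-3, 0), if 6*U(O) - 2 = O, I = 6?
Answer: 34/3 + 17*√10/3 ≈ 29.253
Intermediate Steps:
U(O) = ⅓ + O/6
d(y) = √10 (d(y) = √(6 + 4) = √10)
L(C, K) = 2 + √10
U(32)*L(-3, 0) = (⅓ + (⅙)*32)*(2 + √10) = (⅓ + 16/3)*(2 + √10) = 17*(2 + √10)/3 = 34/3 + 17*√10/3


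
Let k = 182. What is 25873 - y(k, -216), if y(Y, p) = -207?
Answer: 26080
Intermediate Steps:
25873 - y(k, -216) = 25873 - 1*(-207) = 25873 + 207 = 26080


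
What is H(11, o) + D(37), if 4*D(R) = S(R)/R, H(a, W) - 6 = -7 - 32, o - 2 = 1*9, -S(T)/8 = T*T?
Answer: -107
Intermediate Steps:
S(T) = -8*T² (S(T) = -8*T*T = -8*T²)
o = 11 (o = 2 + 1*9 = 2 + 9 = 11)
H(a, W) = -33 (H(a, W) = 6 + (-7 - 32) = 6 - 39 = -33)
D(R) = -2*R (D(R) = ((-8*R²)/R)/4 = (-8*R)/4 = -2*R)
H(11, o) + D(37) = -33 - 2*37 = -33 - 74 = -107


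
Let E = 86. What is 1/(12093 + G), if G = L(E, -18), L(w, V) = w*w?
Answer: 1/19489 ≈ 5.1311e-5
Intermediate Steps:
L(w, V) = w²
G = 7396 (G = 86² = 7396)
1/(12093 + G) = 1/(12093 + 7396) = 1/19489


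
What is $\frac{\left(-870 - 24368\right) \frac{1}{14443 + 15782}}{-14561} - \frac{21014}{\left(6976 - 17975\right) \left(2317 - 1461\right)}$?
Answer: $\frac{4743005808211}{2071831741835700} \approx 0.0022893$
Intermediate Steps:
$\frac{\left(-870 - 24368\right) \frac{1}{14443 + 15782}}{-14561} - \frac{21014}{\left(6976 - 17975\right) \left(2317 - 1461\right)} = - \frac{25238}{30225} \left(- \frac{1}{14561}\right) - \frac{21014}{\left(-10999\right) 856} = \left(-25238\right) \frac{1}{30225} \left(- \frac{1}{14561}\right) - \frac{21014}{-9415144} = \left(- \frac{25238}{30225}\right) \left(- \frac{1}{14561}\right) - - \frac{10507}{4707572} = \frac{25238}{440106225} + \frac{10507}{4707572} = \frac{4743005808211}{2071831741835700}$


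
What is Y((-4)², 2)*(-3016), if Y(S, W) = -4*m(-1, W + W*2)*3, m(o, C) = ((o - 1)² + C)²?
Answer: 3619200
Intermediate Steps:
m(o, C) = (C + (-1 + o)²)² (m(o, C) = ((-1 + o)² + C)² = (C + (-1 + o)²)²)
Y(S, W) = -12*(4 + 3*W)² (Y(S, W) = -4*((W + W*2) + (-1 - 1)²)²*3 = -4*((W + 2*W) + (-2)²)²*3 = -4*(3*W + 4)²*3 = -4*(4 + 3*W)²*3 = -12*(4 + 3*W)²)
Y((-4)², 2)*(-3016) = -12*(4 + 3*2)²*(-3016) = -12*(4 + 6)²*(-3016) = -12*10²*(-3016) = -12*100*(-3016) = -1200*(-3016) = 3619200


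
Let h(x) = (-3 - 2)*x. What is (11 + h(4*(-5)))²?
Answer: 12321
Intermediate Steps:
h(x) = -5*x
(11 + h(4*(-5)))² = (11 - 20*(-5))² = (11 - 5*(-20))² = (11 + 100)² = 111² = 12321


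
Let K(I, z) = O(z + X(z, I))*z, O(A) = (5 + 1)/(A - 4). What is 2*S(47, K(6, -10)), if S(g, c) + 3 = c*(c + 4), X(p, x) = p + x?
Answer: 386/9 ≈ 42.889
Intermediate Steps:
O(A) = 6/(-4 + A)
K(I, z) = 6*z/(-4 + I + 2*z) (K(I, z) = (6/(-4 + (z + (z + I))))*z = (6/(-4 + (z + (I + z))))*z = (6/(-4 + (I + 2*z)))*z = (6/(-4 + I + 2*z))*z = 6*z/(-4 + I + 2*z))
S(g, c) = -3 + c*(4 + c) (S(g, c) = -3 + c*(c + 4) = -3 + c*(4 + c))
2*S(47, K(6, -10)) = 2*(-3 + (6*(-10)/(-4 + 6 + 2*(-10)))² + 4*(6*(-10)/(-4 + 6 + 2*(-10)))) = 2*(-3 + (6*(-10)/(-4 + 6 - 20))² + 4*(6*(-10)/(-4 + 6 - 20))) = 2*(-3 + (6*(-10)/(-18))² + 4*(6*(-10)/(-18))) = 2*(-3 + (6*(-10)*(-1/18))² + 4*(6*(-10)*(-1/18))) = 2*(-3 + (10/3)² + 4*(10/3)) = 2*(-3 + 100/9 + 40/3) = 2*(193/9) = 386/9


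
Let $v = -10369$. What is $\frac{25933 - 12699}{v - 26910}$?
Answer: $- \frac{13234}{37279} \approx -0.355$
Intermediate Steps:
$\frac{25933 - 12699}{v - 26910} = \frac{25933 - 12699}{-10369 - 26910} = \frac{13234}{-37279} = 13234 \left(- \frac{1}{37279}\right) = - \frac{13234}{37279}$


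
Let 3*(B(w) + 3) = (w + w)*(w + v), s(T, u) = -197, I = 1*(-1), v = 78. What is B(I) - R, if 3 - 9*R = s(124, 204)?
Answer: -689/9 ≈ -76.556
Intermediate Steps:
I = -1
B(w) = -3 + 2*w*(78 + w)/3 (B(w) = -3 + ((w + w)*(w + 78))/3 = -3 + ((2*w)*(78 + w))/3 = -3 + (2*w*(78 + w))/3 = -3 + 2*w*(78 + w)/3)
R = 200/9 (R = ⅓ - ⅑*(-197) = ⅓ + 197/9 = 200/9 ≈ 22.222)
B(I) - R = (-3 + 52*(-1) + (⅔)*(-1)²) - 1*200/9 = (-3 - 52 + (⅔)*1) - 200/9 = (-3 - 52 + ⅔) - 200/9 = -163/3 - 200/9 = -689/9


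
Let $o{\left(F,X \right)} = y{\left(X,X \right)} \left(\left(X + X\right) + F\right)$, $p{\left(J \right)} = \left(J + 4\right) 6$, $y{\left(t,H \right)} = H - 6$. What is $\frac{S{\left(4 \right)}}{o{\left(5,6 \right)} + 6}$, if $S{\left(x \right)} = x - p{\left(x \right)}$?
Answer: $- \frac{22}{3} \approx -7.3333$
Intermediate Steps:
$y{\left(t,H \right)} = -6 + H$ ($y{\left(t,H \right)} = H - 6 = -6 + H$)
$p{\left(J \right)} = 24 + 6 J$ ($p{\left(J \right)} = \left(4 + J\right) 6 = 24 + 6 J$)
$S{\left(x \right)} = -24 - 5 x$ ($S{\left(x \right)} = x - \left(24 + 6 x\right) = -24 - 5 x$)
$o{\left(F,X \right)} = \left(-6 + X\right) \left(F + 2 X\right)$ ($o{\left(F,X \right)} = \left(-6 + X\right) \left(\left(X + X\right) + F\right) = \left(-6 + X\right) \left(2 X + F\right) = \left(-6 + X\right) \left(F + 2 X\right)$)
$\frac{S{\left(4 \right)}}{o{\left(5,6 \right)} + 6} = \frac{-24 - 20}{\left(-6 + 6\right) \left(5 + 2 \cdot 6\right) + 6} = \frac{-24 - 20}{0 \left(5 + 12\right) + 6} = \frac{1}{0 \cdot 17 + 6} \left(-44\right) = \frac{1}{0 + 6} \left(-44\right) = \frac{1}{6} \left(-44\right) = - \frac{22}{3}$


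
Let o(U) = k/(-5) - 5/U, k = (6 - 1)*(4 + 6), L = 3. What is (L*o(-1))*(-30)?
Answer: 450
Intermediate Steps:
k = 50 (k = 5*10 = 50)
o(U) = -10 - 5/U (o(U) = 50/(-5) - 5/U = 50*(-⅕) - 5/U = -10 - 5/U)
(L*o(-1))*(-30) = (3*(-10 - 5/(-1)))*(-30) = (3*(-10 - 5*(-1)))*(-30) = (3*(-10 + 5))*(-30) = (3*(-5))*(-30) = -15*(-30) = 450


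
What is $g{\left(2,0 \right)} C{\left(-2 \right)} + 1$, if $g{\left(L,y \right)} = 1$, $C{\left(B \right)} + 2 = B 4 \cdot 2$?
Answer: $-17$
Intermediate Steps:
$C{\left(B \right)} = -2 + 8 B$ ($C{\left(B \right)} = -2 + B 4 \cdot 2 = -2 + B 8 = -2 + 8 B$)
$g{\left(2,0 \right)} C{\left(-2 \right)} + 1 = 1 \left(-2 + 8 \left(-2\right)\right) + 1 = 1 \left(-2 - 16\right) + 1 = 1 \left(-18\right) + 1 = -18 + 1 = -17$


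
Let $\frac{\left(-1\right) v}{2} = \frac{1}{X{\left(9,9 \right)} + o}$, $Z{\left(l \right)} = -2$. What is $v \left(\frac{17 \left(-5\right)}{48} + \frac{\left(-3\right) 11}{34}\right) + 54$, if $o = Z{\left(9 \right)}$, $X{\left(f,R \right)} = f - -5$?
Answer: $\frac{266621}{4896} \approx 54.457$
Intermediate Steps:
$X{\left(f,R \right)} = 5 + f$ ($X{\left(f,R \right)} = f + 5 = 5 + f$)
$o = -2$
$v = - \frac{1}{6}$ ($v = - \frac{2}{\left(5 + 9\right) - 2} = - \frac{2}{14 - 2} = - \frac{2}{12} = \left(-2\right) \frac{1}{12} = - \frac{1}{6} \approx -0.16667$)
$v \left(\frac{17 \left(-5\right)}{48} + \frac{\left(-3\right) 11}{34}\right) + 54 = - \frac{\frac{17 \left(-5\right)}{48} + \frac{\left(-3\right) 11}{34}}{6} + 54 = - \frac{\left(-85\right) \frac{1}{48} - \frac{33}{34}}{6} + 54 = - \frac{- \frac{85}{48} - \frac{33}{34}}{6} + 54 = \left(- \frac{1}{6}\right) \left(- \frac{2237}{816}\right) + 54 = \frac{2237}{4896} + 54 = \frac{266621}{4896}$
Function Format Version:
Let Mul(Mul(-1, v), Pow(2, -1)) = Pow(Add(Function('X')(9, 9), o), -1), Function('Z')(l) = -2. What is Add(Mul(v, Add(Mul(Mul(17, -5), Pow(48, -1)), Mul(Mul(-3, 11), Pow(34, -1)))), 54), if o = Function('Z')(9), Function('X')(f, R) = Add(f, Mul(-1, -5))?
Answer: Rational(266621, 4896) ≈ 54.457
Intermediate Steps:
Function('X')(f, R) = Add(5, f) (Function('X')(f, R) = Add(f, 5) = Add(5, f))
o = -2
v = Rational(-1, 6) (v = Mul(-2, Pow(Add(Add(5, 9), -2), -1)) = Mul(-2, Pow(Add(14, -2), -1)) = Mul(-2, Pow(12, -1)) = Mul(-2, Rational(1, 12)) = Rational(-1, 6) ≈ -0.16667)
Add(Mul(v, Add(Mul(Mul(17, -5), Pow(48, -1)), Mul(Mul(-3, 11), Pow(34, -1)))), 54) = Add(Mul(Rational(-1, 6), Add(Mul(Mul(17, -5), Pow(48, -1)), Mul(Mul(-3, 11), Pow(34, -1)))), 54) = Add(Mul(Rational(-1, 6), Add(Mul(-85, Rational(1, 48)), Mul(-33, Rational(1, 34)))), 54) = Add(Mul(Rational(-1, 6), Add(Rational(-85, 48), Rational(-33, 34))), 54) = Add(Mul(Rational(-1, 6), Rational(-2237, 816)), 54) = Add(Rational(2237, 4896), 54) = Rational(266621, 4896)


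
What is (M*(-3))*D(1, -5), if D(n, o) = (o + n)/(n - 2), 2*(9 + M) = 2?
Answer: 96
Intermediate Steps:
M = -8 (M = -9 + (½)*2 = -9 + 1 = -8)
D(n, o) = (n + o)/(-2 + n)
(M*(-3))*D(1, -5) = (-8*(-3))*((1 - 5)/(-2 + 1)) = 24*(-4/(-1)) = 24*(-1*(-4)) = 24*4 = 96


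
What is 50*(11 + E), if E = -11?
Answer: 0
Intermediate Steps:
50*(11 + E) = 50*(11 - 11) = 50*0 = 0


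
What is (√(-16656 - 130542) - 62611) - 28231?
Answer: -90842 + I*√147198 ≈ -90842.0 + 383.66*I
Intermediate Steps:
(√(-16656 - 130542) - 62611) - 28231 = (√(-147198) - 62611) - 28231 = (I*√147198 - 62611) - 28231 = (-62611 + I*√147198) - 28231 = -90842 + I*√147198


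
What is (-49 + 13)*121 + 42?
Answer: -4314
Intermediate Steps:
(-49 + 13)*121 + 42 = -36*121 + 42 = -4356 + 42 = -4314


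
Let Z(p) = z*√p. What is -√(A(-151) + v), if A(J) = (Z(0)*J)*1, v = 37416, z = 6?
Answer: -2*√9354 ≈ -193.43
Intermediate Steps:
Z(p) = 6*√p
A(J) = 0 (A(J) = ((6*√0)*J)*1 = ((6*0)*J)*1 = (0*J)*1 = 0*1 = 0)
-√(A(-151) + v) = -√(0 + 37416) = -√37416 = -2*√9354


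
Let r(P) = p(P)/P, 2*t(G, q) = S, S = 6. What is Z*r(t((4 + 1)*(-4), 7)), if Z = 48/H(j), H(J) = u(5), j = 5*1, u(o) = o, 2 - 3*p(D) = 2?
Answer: 0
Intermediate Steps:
p(D) = 0 (p(D) = ⅔ - ⅓*2 = ⅔ - ⅔ = 0)
j = 5
H(J) = 5
t(G, q) = 3 (t(G, q) = (½)*6 = 3)
r(P) = 0 (r(P) = 0/P = 0)
Z = 48/5 ≈ 9.6000
Z*r(t((4 + 1)*(-4), 7)) = (48/5)*0 = 0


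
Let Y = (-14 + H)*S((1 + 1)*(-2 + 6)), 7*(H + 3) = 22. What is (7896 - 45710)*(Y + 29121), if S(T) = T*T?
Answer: -1067645878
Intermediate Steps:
S(T) = T²
H = ⅐ (H = -3 + (⅐)*22 = -3 + 22/7 = ⅐ ≈ 0.14286)
Y = -6208/7 (Y = (-14 + ⅐)*((1 + 1)*(-2 + 6))² = -97*(2*4)²/7 = -97/7*8² = -97/7*64 = -6208/7 ≈ -886.86)
(7896 - 45710)*(Y + 29121) = (7896 - 45710)*(-6208/7 + 29121) = -37814*197639/7 = -1067645878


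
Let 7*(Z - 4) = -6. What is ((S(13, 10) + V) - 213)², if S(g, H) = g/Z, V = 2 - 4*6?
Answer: 25796241/484 ≈ 53298.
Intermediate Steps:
Z = 22/7 (Z = 4 + (⅐)*(-6) = 4 - 6/7 = 22/7 ≈ 3.1429)
V = -22 (V = 2 - 24 = -22)
S(g, H) = 7*g/22 (S(g, H) = g/(22/7) = g*(7/22) = 7*g/22)
((S(13, 10) + V) - 213)² = (((7/22)*13 - 22) - 213)² = ((91/22 - 22) - 213)² = (-393/22 - 213)² = (-5079/22)² = 25796241/484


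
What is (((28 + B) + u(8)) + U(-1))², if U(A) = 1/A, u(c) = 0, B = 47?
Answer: 5476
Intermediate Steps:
(((28 + B) + u(8)) + U(-1))² = (((28 + 47) + 0) + 1/(-1))² = ((75 + 0) - 1)² = (75 - 1)² = 74² = 5476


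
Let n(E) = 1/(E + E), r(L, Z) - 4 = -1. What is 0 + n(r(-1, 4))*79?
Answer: 79/6 ≈ 13.167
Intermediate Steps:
r(L, Z) = 3 (r(L, Z) = 4 - 1 = 3)
n(E) = 1/(2*E)
0 + n(r(-1, 4))*79 = 0 + ((1/2)/3)*79 = 0 + ((1/2)*(1/3))*79 = 0 + (1/6)*79 = 0 + 79/6 = 79/6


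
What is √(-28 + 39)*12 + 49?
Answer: 49 + 12*√11 ≈ 88.800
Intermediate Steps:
√(-28 + 39)*12 + 49 = √11*12 + 49 = 12*√11 + 49 = 49 + 12*√11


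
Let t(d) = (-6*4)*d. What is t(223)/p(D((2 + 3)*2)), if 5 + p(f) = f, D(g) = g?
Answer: -5352/5 ≈ -1070.4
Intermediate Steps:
t(d) = -24*d
p(f) = -5 + f
t(223)/p(D((2 + 3)*2)) = (-24*223)/(-5 + (2 + 3)*2) = -5352/(-5 + 5*2) = -5352/(-5 + 10) = -5352/5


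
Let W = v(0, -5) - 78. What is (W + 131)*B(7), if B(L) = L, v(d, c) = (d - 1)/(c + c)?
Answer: 3717/10 ≈ 371.70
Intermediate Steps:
v(d, c) = (-1 + d)/(2*c) (v(d, c) = (-1 + d)/((2*c)) = (-1 + d)*(1/(2*c)) = (-1 + d)/(2*c))
W = -779/10 (W = (½)*(-1 + 0)/(-5) - 78 = (½)*(-⅕)*(-1) - 78 = ⅒ - 78 = -779/10 ≈ -77.900)
(W + 131)*B(7) = (-779/10 + 131)*7 = (531/10)*7 = 3717/10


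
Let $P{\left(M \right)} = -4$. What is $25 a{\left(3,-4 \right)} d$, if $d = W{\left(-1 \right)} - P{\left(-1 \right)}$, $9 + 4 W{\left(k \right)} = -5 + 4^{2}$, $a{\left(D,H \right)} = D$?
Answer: $\frac{675}{2} \approx 337.5$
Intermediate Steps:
$W{\left(k \right)} = \frac{1}{2}$ ($W{\left(k \right)} = - \frac{9}{4} + \frac{-5 + 4^{2}}{4} = - \frac{9}{4} + \frac{-5 + 16}{4} = - \frac{9}{4} + \frac{1}{4} \cdot 11 = - \frac{9}{4} + \frac{11}{4} = \frac{1}{2}$)
$d = \frac{9}{2}$ ($d = \frac{1}{2} - -4 = \frac{1}{2} + 4 = \frac{9}{2} \approx 4.5$)
$25 a{\left(3,-4 \right)} d = 25 \cdot 3 \cdot \frac{9}{2} = 75 \cdot \frac{9}{2} = \frac{675}{2}$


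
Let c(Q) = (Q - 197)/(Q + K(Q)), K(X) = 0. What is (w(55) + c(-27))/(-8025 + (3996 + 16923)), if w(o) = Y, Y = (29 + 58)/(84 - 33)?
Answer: 4591/5918346 ≈ 0.00077572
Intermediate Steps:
Y = 29/17 (Y = 87/51 = 87*(1/51) = 29/17 ≈ 1.7059)
w(o) = 29/17
c(Q) = (-197 + Q)/Q (c(Q) = (Q - 197)/(Q + 0) = (-197 + Q)/Q)
(w(55) + c(-27))/(-8025 + (3996 + 16923)) = (29/17 + (-197 - 27)/(-27))/(-8025 + (3996 + 16923)) = (29/17 - 1/27*(-224))/(-8025 + 20919) = (29/17 + 224/27)/12894 = (4591/459)*(1/12894) = 4591/5918346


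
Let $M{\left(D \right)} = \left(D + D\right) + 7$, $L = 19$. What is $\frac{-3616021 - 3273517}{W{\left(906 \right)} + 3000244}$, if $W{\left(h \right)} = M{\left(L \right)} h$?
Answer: $- \frac{3444769}{1520507} \approx -2.2655$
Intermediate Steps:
$M{\left(D \right)} = 7 + 2 D$ ($M{\left(D \right)} = 2 D + 7 = 7 + 2 D$)
$W{\left(h \right)} = 45 h$ ($W{\left(h \right)} = \left(7 + 2 \cdot 19\right) h = \left(7 + 38\right) h = 45 h$)
$\frac{-3616021 - 3273517}{W{\left(906 \right)} + 3000244} = \frac{-3616021 - 3273517}{45 \cdot 906 + 3000244} = - \frac{6889538}{40770 + 3000244} = - \frac{6889538}{3041014} = \left(-6889538\right) \frac{1}{3041014} = - \frac{3444769}{1520507}$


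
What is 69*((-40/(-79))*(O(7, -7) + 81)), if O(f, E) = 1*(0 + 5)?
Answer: 237360/79 ≈ 3004.6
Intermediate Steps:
O(f, E) = 5 (O(f, E) = 1*5 = 5)
69*((-40/(-79))*(O(7, -7) + 81)) = 69*((-40/(-79))*(5 + 81)) = 69*(-40*(-1/79)*86) = 69*((40/79)*86) = 69*(3440/79) = 237360/79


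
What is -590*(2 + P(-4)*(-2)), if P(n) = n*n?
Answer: 17700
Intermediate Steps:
P(n) = n²
-590*(2 + P(-4)*(-2)) = -590*(2 + (-4)²*(-2)) = -590*(2 + 16*(-2)) = -590*(2 - 32) = -590*(-30) = 17700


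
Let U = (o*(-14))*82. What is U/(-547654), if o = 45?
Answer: 25830/273827 ≈ 0.094330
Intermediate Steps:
U = -51660 (U = (45*(-14))*82 = -630*82 = -51660)
U/(-547654) = -51660/(-547654) = -51660*(-1/547654) = 25830/273827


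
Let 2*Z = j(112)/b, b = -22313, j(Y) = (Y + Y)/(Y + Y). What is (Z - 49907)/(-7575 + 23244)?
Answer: -247461087/77693866 ≈ -3.1851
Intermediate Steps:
j(Y) = 1 (j(Y) = (2*Y)/((2*Y)) = (2*Y)*(1/(2*Y)) = 1)
Z = -1/44626 (Z = (1/(-22313))/2 = (1*(-1/22313))/2 = (½)*(-1/22313) = -1/44626 ≈ -2.2408e-5)
(Z - 49907)/(-7575 + 23244) = (-1/44626 - 49907)/(-7575 + 23244) = -2227149783/44626/15669 = -2227149783/44626*1/15669 = -247461087/77693866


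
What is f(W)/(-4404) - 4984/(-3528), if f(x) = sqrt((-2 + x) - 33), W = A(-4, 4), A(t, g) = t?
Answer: 89/63 - I*sqrt(39)/4404 ≈ 1.4127 - 0.001418*I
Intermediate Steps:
W = -4
f(x) = sqrt(-35 + x)
f(W)/(-4404) - 4984/(-3528) = sqrt(-35 - 4)/(-4404) - 4984/(-3528) = sqrt(-39)*(-1/4404) - 4984*(-1/3528) = (I*sqrt(39))*(-1/4404) + 89/63 = -I*sqrt(39)/4404 + 89/63 = 89/63 - I*sqrt(39)/4404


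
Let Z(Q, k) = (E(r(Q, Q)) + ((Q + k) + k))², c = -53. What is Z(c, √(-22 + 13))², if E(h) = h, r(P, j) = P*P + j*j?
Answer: 959086207749321 + 4136244882840*I ≈ 9.5909e+14 + 4.1362e+12*I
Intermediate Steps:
r(P, j) = P² + j²
Z(Q, k) = (Q + 2*k + 2*Q²)² (Z(Q, k) = ((Q² + Q²) + ((Q + k) + k))² = (2*Q² + (Q + 2*k))² = (Q + 2*k + 2*Q²)²)
Z(c, √(-22 + 13))² = ((-53 + 2*√(-22 + 13) + 2*(-53)²)²)² = ((-53 + 2*√(-9) + 2*2809)²)² = ((-53 + 2*(3*I) + 5618)²)² = ((-53 + 6*I + 5618)²)² = ((5565 + 6*I)²)² = (5565 + 6*I)⁴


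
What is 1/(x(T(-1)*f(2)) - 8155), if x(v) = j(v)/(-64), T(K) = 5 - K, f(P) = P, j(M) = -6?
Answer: -32/260957 ≈ -0.00012263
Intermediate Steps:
x(v) = 3/32 (x(v) = -6/(-64) = -6*(-1/64) = 3/32)
1/(x(T(-1)*f(2)) - 8155) = 1/(3/32 - 8155) = 1/(-260957/32) = -32/260957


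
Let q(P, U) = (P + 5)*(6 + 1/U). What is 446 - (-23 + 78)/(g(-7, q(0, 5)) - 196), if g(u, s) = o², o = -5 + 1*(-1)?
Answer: 14283/32 ≈ 446.34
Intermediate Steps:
o = -6 (o = -5 - 1 = -6)
q(P, U) = (5 + P)*(6 + 1/U)
g(u, s) = 36 (g(u, s) = (-6)² = 36)
446 - (-23 + 78)/(g(-7, q(0, 5)) - 196) = 446 - (-23 + 78)/(36 - 196) = 446 - 55/(-160) = 446 - 55*(-1)/160 = 446 - 1*(-11/32) = 446 + 11/32 = 14283/32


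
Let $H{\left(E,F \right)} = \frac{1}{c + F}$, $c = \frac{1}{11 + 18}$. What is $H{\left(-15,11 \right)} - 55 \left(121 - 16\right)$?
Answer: $- \frac{1847971}{320} \approx -5774.9$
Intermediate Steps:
$c = \frac{1}{29} \approx 0.034483$
$H{\left(E,F \right)} = \frac{1}{\frac{1}{29} + F}$
$H{\left(-15,11 \right)} - 55 \left(121 - 16\right) = \frac{29}{1 + 29 \cdot 11} - 55 \left(121 - 16\right) = \frac{29}{1 + 319} - 5775 = \frac{29}{320} - 5775 = - \frac{1847971}{320}$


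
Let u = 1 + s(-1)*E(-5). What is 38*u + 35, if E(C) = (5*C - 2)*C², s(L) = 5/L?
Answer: 128323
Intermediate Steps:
E(C) = C²*(-2 + 5*C) (E(C) = (-2 + 5*C)*C² = C²*(-2 + 5*C))
u = 3376 (u = 1 + (5/(-1))*((-5)²*(-2 + 5*(-5))) = 1 + (5*(-1))*(25*(-2 - 25)) = 1 - 125*(-27) = 1 - 5*(-675) = 1 + 3375 = 3376)
38*u + 35 = 38*3376 + 35 = 128288 + 35 = 128323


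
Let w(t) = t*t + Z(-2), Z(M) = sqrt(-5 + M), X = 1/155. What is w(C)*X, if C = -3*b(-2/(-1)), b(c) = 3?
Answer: 81/155 + I*sqrt(7)/155 ≈ 0.52258 + 0.017069*I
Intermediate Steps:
X = 1/155 ≈ 0.0064516
C = -9 (C = -3*3 = -9)
w(t) = t**2 + I*sqrt(7) (w(t) = t*t + sqrt(-5 - 2) = t**2 + sqrt(-7) = t**2 + I*sqrt(7))
w(C)*X = ((-9)**2 + I*sqrt(7))*(1/155) = (81 + I*sqrt(7))*(1/155) = 81/155 + I*sqrt(7)/155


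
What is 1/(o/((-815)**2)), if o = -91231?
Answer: -664225/91231 ≈ -7.2807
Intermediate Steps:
1/(o/((-815)**2)) = 1/(-91231/((-815)**2)) = 1/(-91231/664225) = -664225/91231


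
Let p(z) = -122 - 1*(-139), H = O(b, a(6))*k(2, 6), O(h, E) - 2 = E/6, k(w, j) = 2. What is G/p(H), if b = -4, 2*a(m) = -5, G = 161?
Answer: 161/17 ≈ 9.4706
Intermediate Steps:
a(m) = -5/2 (a(m) = (½)*(-5) = -5/2)
O(h, E) = 2 + E/6
H = 19/6 (H = (2 + (⅙)*(-5/2))*2 = (2 - 5/12)*2 = (19/12)*2 = 19/6 ≈ 3.1667)
p(z) = 17 (p(z) = -122 + 139 = 17)
G/p(H) = 161/17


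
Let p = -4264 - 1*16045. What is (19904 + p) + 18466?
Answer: 18061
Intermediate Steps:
p = -20309 (p = -4264 - 16045 = -20309)
(19904 + p) + 18466 = (19904 - 20309) + 18466 = -405 + 18466 = 18061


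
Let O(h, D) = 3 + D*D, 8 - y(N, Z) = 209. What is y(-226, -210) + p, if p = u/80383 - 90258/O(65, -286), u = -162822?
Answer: -1342198938009/6575249017 ≈ -204.13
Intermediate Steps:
y(N, Z) = -201 (y(N, Z) = 8 - 1*209 = 8 - 209 = -201)
O(h, D) = 3 + D²
p = -20573885592/6575249017 (p = -162822/80383 - 90258/(3 + (-286)²) = -162822*1/80383 - 90258/(3 + 81796) = -162822/80383 - 90258/81799 = -20573885592/6575249017 ≈ -3.1290)
y(-226, -210) + p = -201 - 20573885592/6575249017 = -1342198938009/6575249017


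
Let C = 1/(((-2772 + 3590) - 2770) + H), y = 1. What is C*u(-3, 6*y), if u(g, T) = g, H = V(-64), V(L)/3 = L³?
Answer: 3/788384 ≈ 3.8053e-6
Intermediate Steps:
V(L) = 3*L³
H = -786432 (H = 3*(-64)³ = 3*(-262144) = -786432)
C = -1/788384 (C = 1/(((-2772 + 3590) - 2770) - 786432) = 1/((818 - 2770) - 786432) = 1/(-1952 - 786432) = 1/(-788384) = -1/788384 ≈ -1.2684e-6)
C*u(-3, 6*y) = -1/788384*(-3) = 3/788384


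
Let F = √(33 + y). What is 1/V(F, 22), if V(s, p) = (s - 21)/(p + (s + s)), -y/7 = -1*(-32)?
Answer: 2*(√191 - 11*I)/(√191 + 21*I) ≈ -0.12658 - 1.3995*I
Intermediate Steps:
y = -224 (y = -(-7)*(-32) = -7*32 = -224)
F = I*√191 (F = √(33 - 224) = √(-191) = I*√191 ≈ 13.82*I)
V(s, p) = (-21 + s)/(p + 2*s)
1/V(F, 22) = 1/((-21 + I*√191)/(22 + 2*(I*√191))) = 1/((-21 + I*√191)/(22 + 2*I*√191)) = (22 + 2*I*√191)/(-21 + I*√191)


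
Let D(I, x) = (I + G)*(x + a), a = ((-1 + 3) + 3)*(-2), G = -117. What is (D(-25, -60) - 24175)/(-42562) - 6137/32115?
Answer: 15073387/105144510 ≈ 0.14336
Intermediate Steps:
a = -10 (a = (2 + 3)*(-2) = 5*(-2) = -10)
D(I, x) = (-117 + I)*(-10 + x) (D(I, x) = (I - 117)*(x - 10) = (-117 + I)*(-10 + x))
(D(-25, -60) - 24175)/(-42562) - 6137/32115 = ((1170 - 117*(-60) - 10*(-25) - 25*(-60)) - 24175)/(-42562) - 6137/32115 = ((1170 + 7020 + 250 + 1500) - 24175)*(-1/42562) - 6137*1/32115 = (9940 - 24175)*(-1/42562) - 6137/32115 = -14235*(-1/42562) - 6137/32115 = 1095/3274 - 6137/32115 = 15073387/105144510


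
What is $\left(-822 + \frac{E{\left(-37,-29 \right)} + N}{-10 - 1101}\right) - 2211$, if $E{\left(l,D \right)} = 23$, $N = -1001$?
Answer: $- \frac{3368685}{1111} \approx -3032.1$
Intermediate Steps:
$\left(-822 + \frac{E{\left(-37,-29 \right)} + N}{-10 - 1101}\right) - 2211 = \left(-822 + \frac{23 - 1001}{-10 - 1101}\right) - 2211 = \left(-822 - \frac{978}{-1111}\right) - 2211 = \left(-822 - - \frac{978}{1111}\right) - 2211 = \left(-822 + \frac{978}{1111}\right) - 2211 = - \frac{912264}{1111} - 2211 = - \frac{3368685}{1111}$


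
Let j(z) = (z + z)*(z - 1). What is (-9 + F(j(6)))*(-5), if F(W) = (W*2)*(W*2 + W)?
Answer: -107955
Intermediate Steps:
j(z) = 2*z*(-1 + z) (j(z) = (2*z)*(-1 + z) = 2*z*(-1 + z))
F(W) = 6*W² (F(W) = (2*W)*(2*W + W) = (2*W)*(3*W) = 6*W²)
(-9 + F(j(6)))*(-5) = (-9 + 6*(2*6*(-1 + 6))²)*(-5) = (-9 + 6*(2*6*5)²)*(-5) = (-9 + 6*60²)*(-5) = (-9 + 6*3600)*(-5) = (-9 + 21600)*(-5) = 21591*(-5) = -107955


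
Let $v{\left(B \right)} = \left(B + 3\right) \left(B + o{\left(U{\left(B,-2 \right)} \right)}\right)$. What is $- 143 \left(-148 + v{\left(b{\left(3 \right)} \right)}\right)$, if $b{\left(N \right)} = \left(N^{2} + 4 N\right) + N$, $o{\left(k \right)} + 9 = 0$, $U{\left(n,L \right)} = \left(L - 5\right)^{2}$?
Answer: $-36751$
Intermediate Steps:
$U{\left(n,L \right)} = \left(-5 + L\right)^{2}$
$o{\left(k \right)} = -9$ ($o{\left(k \right)} = -9 + 0 = -9$)
$b{\left(N \right)} = N^{2} + 5 N$
$v{\left(B \right)} = \left(-9 + B\right) \left(3 + B\right)$ ($v{\left(B \right)} = \left(B + 3\right) \left(B - 9\right) = \left(3 + B\right) \left(-9 + B\right) = \left(-9 + B\right) \left(3 + B\right)$)
$- 143 \left(-148 + v{\left(b{\left(3 \right)} \right)}\right) = - 143 \left(-148 - \left(27 - 9 \left(5 + 3\right)^{2} + 6 \cdot 3 \left(5 + 3\right)\right)\right) = - 143 \left(-148 - \left(27 - 576 + 6 \cdot 3 \cdot 8\right)\right) = - 143 \left(-148 - \left(171 - 576\right)\right) = - 143 \left(-148 - -405\right) = - 143 \left(-148 + 405\right) = \left(-143\right) 257 = -36751$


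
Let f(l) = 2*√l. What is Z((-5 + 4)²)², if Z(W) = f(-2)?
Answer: -8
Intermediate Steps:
Z(W) = 2*I*√2 (Z(W) = 2*√(-2) = 2*(I*√2) = 2*I*√2)
Z((-5 + 4)²)² = (2*I*√2)² = -8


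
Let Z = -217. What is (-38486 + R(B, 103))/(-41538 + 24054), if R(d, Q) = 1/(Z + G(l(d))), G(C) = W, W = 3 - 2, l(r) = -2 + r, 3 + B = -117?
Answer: 8312977/3776544 ≈ 2.2012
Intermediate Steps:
B = -120 (B = -3 - 117 = -120)
W = 1
G(C) = 1
R(d, Q) = -1/216 (R(d, Q) = 1/(-217 + 1) = 1/(-216) = -1/216)
(-38486 + R(B, 103))/(-41538 + 24054) = (-38486 - 1/216)/(-41538 + 24054) = -8312977/216/(-17484) = -8312977/216*(-1/17484) = 8312977/3776544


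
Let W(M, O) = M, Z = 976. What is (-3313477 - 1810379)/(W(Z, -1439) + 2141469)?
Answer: -5123856/2142445 ≈ -2.3916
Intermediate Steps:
(-3313477 - 1810379)/(W(Z, -1439) + 2141469) = (-3313477 - 1810379)/(976 + 2141469) = -5123856/2142445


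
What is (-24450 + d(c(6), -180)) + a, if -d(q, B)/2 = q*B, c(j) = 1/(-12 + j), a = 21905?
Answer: -2605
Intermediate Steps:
d(q, B) = -2*B*q (d(q, B) = -2*q*B = -2*B*q)
(-24450 + d(c(6), -180)) + a = (-24450 - 2*(-180)/(-12 + 6)) + 21905 = (-24450 - 2*(-180)/(-6)) + 21905 = (-24450 - 2*(-180)*(-⅙)) + 21905 = (-24450 - 60) + 21905 = -24510 + 21905 = -2605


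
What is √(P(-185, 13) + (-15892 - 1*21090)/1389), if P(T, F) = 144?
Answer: √226454226/1389 ≈ 10.834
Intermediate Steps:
√(P(-185, 13) + (-15892 - 1*21090)/1389) = √(144 + (-15892 - 1*21090)/1389) = √(144 + (-15892 - 21090)*(1/1389)) = √(144 - 36982*1/1389) = √(144 - 36982/1389) = √(163034/1389) = √226454226/1389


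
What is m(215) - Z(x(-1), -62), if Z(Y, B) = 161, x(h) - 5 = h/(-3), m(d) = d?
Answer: 54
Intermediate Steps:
x(h) = 5 - h/3 (x(h) = 5 + h/(-3) = 5 + h*(-1/3) = 5 - h/3)
m(215) - Z(x(-1), -62) = 215 - 1*161 = 215 - 161 = 54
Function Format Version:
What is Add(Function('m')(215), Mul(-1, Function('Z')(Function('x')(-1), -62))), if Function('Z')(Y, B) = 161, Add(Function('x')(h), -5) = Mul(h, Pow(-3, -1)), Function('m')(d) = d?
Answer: 54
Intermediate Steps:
Function('x')(h) = Add(5, Mul(Rational(-1, 3), h)) (Function('x')(h) = Add(5, Mul(h, Pow(-3, -1))) = Add(5, Mul(h, Rational(-1, 3))) = Add(5, Mul(Rational(-1, 3), h)))
Add(Function('m')(215), Mul(-1, Function('Z')(Function('x')(-1), -62))) = Add(215, Mul(-1, 161)) = Add(215, -161) = 54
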